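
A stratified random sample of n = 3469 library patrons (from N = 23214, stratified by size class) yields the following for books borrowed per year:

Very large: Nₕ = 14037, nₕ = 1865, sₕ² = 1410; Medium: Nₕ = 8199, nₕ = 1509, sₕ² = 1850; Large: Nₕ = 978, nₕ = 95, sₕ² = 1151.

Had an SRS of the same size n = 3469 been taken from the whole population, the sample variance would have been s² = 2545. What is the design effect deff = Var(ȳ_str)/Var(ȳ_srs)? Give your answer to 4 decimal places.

Var(ȳ_str) = Σ Wₕ²(1−fₕ)sₕ²/nₕ with Wₕ = Nₕ/23214:
  Very large: (14037/23214)²·(1−1865/14037)·1410/1865 = 0.23970471
  Medium: (8199/23214)²·(1−1509/8199)·1850/1509 = 0.12478705
  Large: (978/23214)²·(1−95/978)·1151/95 = 0.019415622
  → Var(ȳ_str) = 0.38390738.
Var(ȳ_srs) = (1 − 3469/23214)·2545/3469 = 0.6240087.
deff = 0.38390738 / 0.6240087 = 0.6152.

0.6152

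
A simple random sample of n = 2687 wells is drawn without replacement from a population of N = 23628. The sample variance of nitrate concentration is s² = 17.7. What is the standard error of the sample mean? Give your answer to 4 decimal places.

0.0764

Under SRS without replacement, Var(ȳ) = (1 − f)·s²/n with f = n/N = 2687/23628 = 0.11372101.
Var(ȳ) = (1 − 0.11372101)·17.7/2687 = 0.88627899·0.0065872721 = 0.0058381608.
SE(ȳ) = √(0.0058381608) = 0.0764.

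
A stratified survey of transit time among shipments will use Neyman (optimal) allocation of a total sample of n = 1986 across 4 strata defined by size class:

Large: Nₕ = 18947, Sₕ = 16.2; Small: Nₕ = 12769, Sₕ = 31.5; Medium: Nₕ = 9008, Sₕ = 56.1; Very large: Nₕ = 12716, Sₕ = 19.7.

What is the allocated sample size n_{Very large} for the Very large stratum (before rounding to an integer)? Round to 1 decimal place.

Neyman allocation: nₕ = n·NₕSₕ / Σⱼ NⱼSⱼ.
Σ NⱼSⱼ = 18947·16.2 + 12769·31.5 + 9008·56.1 + 12716·19.7 = 1.4650189 × 10^6.
n_{Very large} = 1986·12716·19.7 / (1.4650189 × 10^6) = 339.6.

339.6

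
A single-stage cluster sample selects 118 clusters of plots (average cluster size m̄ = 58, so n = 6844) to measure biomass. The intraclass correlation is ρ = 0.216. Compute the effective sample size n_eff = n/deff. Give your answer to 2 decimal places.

514.12

deff = 1 + (58 − 1)·0.216 = 1 + 12.312 = 13.312.
n_eff = 6844 / 13.312 = 514.12.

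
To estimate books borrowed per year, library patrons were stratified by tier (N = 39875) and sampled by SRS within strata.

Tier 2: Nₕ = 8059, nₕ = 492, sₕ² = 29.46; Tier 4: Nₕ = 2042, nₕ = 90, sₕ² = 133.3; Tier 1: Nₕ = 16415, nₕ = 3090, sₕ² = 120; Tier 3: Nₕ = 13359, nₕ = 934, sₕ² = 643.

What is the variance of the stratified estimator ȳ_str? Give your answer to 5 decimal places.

0.08322

Var(ȳ_str) = Σₕ Wₕ²(1 − fₕ)sₕ²/nₕ with Wₕ = Nₕ/N, N = 39875.
Tier 2: Wₕ = 0.20210658; term = 0.20210658²·(1 − 0.06104976)·29.46/492 = 0.0022965248.
Tier 4: Wₕ = 0.05121003; term = 0.05121003²·(1 − 0.04407444)·133.3/90 = 0.0037129731.
Tier 1: Wₕ = 0.41166144; term = 0.41166144²·(1 − 0.18824246)·120/3090 = 0.0053423148.
Tier 3: Wₕ = 0.33502194; term = 0.33502194²·(1 − 0.06991541)·643/934 = 0.071867585.
Sum = 0.083219398.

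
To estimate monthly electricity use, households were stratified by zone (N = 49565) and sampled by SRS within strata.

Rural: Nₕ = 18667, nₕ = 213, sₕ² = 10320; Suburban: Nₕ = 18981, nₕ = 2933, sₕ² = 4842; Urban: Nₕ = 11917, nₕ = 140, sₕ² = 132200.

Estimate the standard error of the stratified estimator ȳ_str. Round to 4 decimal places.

Var(ȳ_str) = Σₕ Wₕ²(1 − fₕ)sₕ²/nₕ with Wₕ = Nₕ/N, N = 49565.
Rural: Wₕ = 0.37661656; term = 0.37661656²·(1 − 0.01141051)·10320/213 = 6.7938338.
Suburban: Wₕ = 0.38295168; term = 0.38295168²·(1 − 0.15452294)·4842/2933 = 0.20469277.
Urban: Wₕ = 0.24043176; term = 0.24043176²·(1 − 0.01174792)·132200/140 = 53.945449.
Sum = 60.943976.
SE = √(60.943976) = 7.8067.

7.8067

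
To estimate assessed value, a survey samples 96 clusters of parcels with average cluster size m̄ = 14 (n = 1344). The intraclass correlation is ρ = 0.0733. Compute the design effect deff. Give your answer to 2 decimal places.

1.95

deff = 1 + (14 − 1)·0.0733 = 1 + 0.9529 = 1.9529.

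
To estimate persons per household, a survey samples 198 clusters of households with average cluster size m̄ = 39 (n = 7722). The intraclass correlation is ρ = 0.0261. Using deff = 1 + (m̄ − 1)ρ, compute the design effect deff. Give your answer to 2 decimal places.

deff = 1 + (39 − 1)·0.0261 = 1 + 0.9918 = 1.9918.

1.99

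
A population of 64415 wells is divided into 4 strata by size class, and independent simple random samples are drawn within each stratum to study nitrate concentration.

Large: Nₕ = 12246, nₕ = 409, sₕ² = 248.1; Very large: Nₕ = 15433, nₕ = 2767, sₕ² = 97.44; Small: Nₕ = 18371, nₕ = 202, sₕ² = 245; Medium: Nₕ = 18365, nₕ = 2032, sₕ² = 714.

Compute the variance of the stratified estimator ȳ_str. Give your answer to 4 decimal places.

0.1458

Var(ȳ_str) = Σₕ Wₕ²(1 − fₕ)sₕ²/nₕ with Wₕ = Nₕ/N, N = 64415.
Large: Wₕ = 0.19011100; term = 0.19011100²·(1 − 0.03339866)·248.1/409 = 0.021191678.
Very large: Wₕ = 0.23958705; term = 0.23958705²·(1 − 0.17929113)·97.44/2767 = 0.0016589906.
Small: Wₕ = 0.28519755; term = 0.28519755²·(1 − 0.01099559)·245/202 = 0.097567351.
Medium: Wₕ = 0.28510440; term = 0.28510440²·(1 − 0.11064525)·714/2032 = 0.025401384.
Sum = 0.1458194.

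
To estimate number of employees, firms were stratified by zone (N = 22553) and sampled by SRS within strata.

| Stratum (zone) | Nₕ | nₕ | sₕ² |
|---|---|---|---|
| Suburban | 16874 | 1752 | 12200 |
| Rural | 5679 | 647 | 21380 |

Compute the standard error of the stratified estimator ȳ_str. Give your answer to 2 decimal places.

Var(ȳ_str) = Σₕ Wₕ²(1 − fₕ)sₕ²/nₕ with Wₕ = Nₕ/N, N = 22553.
Suburban: Wₕ = 0.74819315; term = 0.74819315²·(1 − 0.10382838)·12200/1752 = 3.4933682.
Rural: Wₕ = 0.25180685; term = 0.25180685²·(1 − 0.11392851)·21380/647 = 1.8565527.
Sum = 5.3499209.
SE = √(5.3499209) = 2.31.

2.31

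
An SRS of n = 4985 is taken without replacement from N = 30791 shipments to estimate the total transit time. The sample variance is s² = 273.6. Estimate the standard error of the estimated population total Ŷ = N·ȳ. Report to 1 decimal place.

Var(Ŷ) = N²·Var(ȳ) = N²·(1 − n/N)·s²/n.
f = 4985/30791 = 0.16189796; Var(ȳ) = 0.83810204·273.6/4985 = 0.045998941.
Var(Ŷ) = 30791² · 0.045998941 = 4.3610937 × 10^7.
SE(Ŷ) = √(4.3610937 × 10^7) = 6603.9.

6603.9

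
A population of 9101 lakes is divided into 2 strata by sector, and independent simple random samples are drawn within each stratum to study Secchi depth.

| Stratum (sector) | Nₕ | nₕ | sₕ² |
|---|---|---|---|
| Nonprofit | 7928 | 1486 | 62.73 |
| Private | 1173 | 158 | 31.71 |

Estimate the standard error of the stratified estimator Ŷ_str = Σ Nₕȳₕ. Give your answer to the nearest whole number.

Var(Ŷ_str) = Σₕ Nₕ²(1 − fₕ)sₕ²/nₕ.
Nonprofit: 7928²·(1 − 1486/7928)·62.73/1486 = 2.1559607 × 10^6.
Private: 1173²·(1 − 158/1173)·31.71/158 = 238947.9.
Sum = 2.3949086 × 10^6.
SE = √(2.3949086 × 10^6) = 1548.

1548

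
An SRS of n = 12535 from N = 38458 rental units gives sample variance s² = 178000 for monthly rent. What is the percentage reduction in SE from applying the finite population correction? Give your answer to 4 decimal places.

17.8988

f = n/N = 12535/38458 = 0.32593999.
SE_no-fpc = √(s²/n) = 3.7683205; SE_fpc = √((1−f)s²/n) = 3.0938348.
Ratio = √(1−f) = 0.82101158. Reduction = 100·(1 − 0.82101158) = 17.8988%.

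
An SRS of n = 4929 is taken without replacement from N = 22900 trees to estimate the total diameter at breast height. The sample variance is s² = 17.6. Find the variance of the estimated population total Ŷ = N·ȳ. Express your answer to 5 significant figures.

1.4695 × 10^6

Var(Ŷ) = N²·Var(ȳ) = N²·(1 − n/N)·s²/n.
f = 4929/22900 = 0.21524017; Var(ȳ) = 0.78475983·17.6/4929 = 0.002802145.
Var(Ŷ) = 22900² · 0.002802145 = 1.4694729 × 10^6.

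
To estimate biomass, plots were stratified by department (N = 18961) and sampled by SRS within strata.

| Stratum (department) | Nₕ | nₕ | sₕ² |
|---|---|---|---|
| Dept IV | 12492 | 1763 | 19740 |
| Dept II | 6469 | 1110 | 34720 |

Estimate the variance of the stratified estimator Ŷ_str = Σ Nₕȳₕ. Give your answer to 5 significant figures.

Var(Ŷ_str) = Σₕ Nₕ²(1 − fₕ)sₕ²/nₕ.
Dept IV: 12492²·(1 − 1763/12492)·19740/1763 = 1.500673 × 10^9.
Dept II: 6469²·(1 − 1110/6469)·34720/1110 = 1.0843704 × 10^9.
Sum = 2.5850434 × 10^9.

2.5850 × 10^9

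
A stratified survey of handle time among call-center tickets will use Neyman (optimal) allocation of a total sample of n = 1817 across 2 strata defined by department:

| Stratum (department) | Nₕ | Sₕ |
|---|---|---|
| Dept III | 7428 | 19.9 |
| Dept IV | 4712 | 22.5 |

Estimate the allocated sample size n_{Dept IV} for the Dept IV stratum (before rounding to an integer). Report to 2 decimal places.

758.91

Neyman allocation: nₕ = n·NₕSₕ / Σⱼ NⱼSⱼ.
Σ NⱼSⱼ = 7428·19.9 + 4712·22.5 = 253837.2.
n_{Dept IV} = 1817·4712·22.5 / 253837.2 = 758.91.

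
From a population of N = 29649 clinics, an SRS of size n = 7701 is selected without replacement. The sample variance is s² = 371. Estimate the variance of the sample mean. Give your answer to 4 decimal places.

Under SRS without replacement, Var(ȳ) = (1 − f)·s²/n with f = n/N = 7701/29649 = 0.25973895.
Var(ȳ) = (1 − 0.25973895)·371/7701 = 0.74026105·0.048175562 = 0.035662492.

0.0357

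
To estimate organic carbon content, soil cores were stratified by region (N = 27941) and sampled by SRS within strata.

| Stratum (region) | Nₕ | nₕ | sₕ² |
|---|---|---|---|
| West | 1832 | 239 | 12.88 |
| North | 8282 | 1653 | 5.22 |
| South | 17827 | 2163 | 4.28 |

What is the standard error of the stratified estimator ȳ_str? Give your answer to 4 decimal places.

0.0336

Var(ȳ_str) = Σₕ Wₕ²(1 − fₕ)sₕ²/nₕ with Wₕ = Nₕ/N, N = 27941.
West: Wₕ = 0.06556673; term = 0.06556673²·(1 − 0.13045852)·12.88/239 = 2.0145373 × 10^-4.
North: Wₕ = 0.29641029; term = 0.29641029²·(1 − 0.19958947)·5.22/1653 = 2.2207364 × 10^-4.
South: Wₕ = 0.63802298; term = 0.63802298²·(1 − 0.12133281)·4.28/2163 = 7.077572 × 10^-4.
Sum = 0.0011312846.
SE = √(0.0011312846) = 0.0336.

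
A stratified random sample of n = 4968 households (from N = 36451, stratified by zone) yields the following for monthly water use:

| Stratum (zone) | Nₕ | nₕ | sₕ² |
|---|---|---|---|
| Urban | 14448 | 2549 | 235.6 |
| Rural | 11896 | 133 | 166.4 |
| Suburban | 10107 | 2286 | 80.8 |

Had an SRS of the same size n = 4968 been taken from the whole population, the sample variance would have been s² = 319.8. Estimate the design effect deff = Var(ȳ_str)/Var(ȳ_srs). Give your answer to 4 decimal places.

Var(ȳ_str) = Σ Wₕ²(1−fₕ)sₕ²/nₕ with Wₕ = Nₕ/36451:
  Urban: (14448/36451)²·(1−2549/14448)·235.6/2549 = 0.011959272
  Rural: (11896/36451)²·(1−133/11896)·166.4/133 = 0.13176554
  Suburban: (10107/36451)²·(1−2286/10107)·80.8/2286 = 0.0021028137
  → Var(ȳ_str) = 0.14582763.
Var(ȳ_srs) = (1 − 4968/36451)·319.8/4968 = 0.055598559.
deff = 0.14582763 / 0.055598559 = 2.6229.

2.6229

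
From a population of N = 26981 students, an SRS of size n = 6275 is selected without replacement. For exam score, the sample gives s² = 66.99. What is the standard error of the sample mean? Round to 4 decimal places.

Under SRS without replacement, Var(ȳ) = (1 − f)·s²/n with f = n/N = 6275/26981 = 0.23257107.
Var(ȳ) = (1 − 0.23257107)·66.99/6275 = 0.76742893·0.010675697 = 0.0081928389.
SE(ȳ) = √(0.0081928389) = 0.0905.

0.0905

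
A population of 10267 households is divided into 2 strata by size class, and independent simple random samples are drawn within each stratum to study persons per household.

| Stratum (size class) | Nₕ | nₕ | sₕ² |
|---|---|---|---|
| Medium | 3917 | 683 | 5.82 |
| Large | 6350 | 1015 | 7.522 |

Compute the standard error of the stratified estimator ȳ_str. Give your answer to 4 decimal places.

0.0584

Var(ȳ_str) = Σₕ Wₕ²(1 − fₕ)sₕ²/nₕ with Wₕ = Nₕ/N, N = 10267.
Medium: Wₕ = 0.38151359; term = 0.38151359²·(1 − 0.17436814)·5.82/683 = 0.0010240207.
Large: Wₕ = 0.61848641; term = 0.61848641²·(1 − 0.15984252)·7.522/1015 = 0.0023817069.
Sum = 0.0034057276.
SE = √(0.0034057276) = 0.0584.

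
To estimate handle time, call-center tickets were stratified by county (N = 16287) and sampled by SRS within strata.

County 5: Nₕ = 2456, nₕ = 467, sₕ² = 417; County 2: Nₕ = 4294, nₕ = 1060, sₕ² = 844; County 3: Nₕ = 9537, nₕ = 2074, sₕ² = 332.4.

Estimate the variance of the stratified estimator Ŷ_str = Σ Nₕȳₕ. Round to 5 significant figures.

2.6826 × 10^7

Var(Ŷ_str) = Σₕ Nₕ²(1 − fₕ)sₕ²/nₕ.
County 5: 2456²·(1 − 467/2456)·417/467 = 4.3619664 × 10^6.
County 2: 4294²·(1 − 1060/4294)·844/1060 = 1.1057034 × 10^7.
County 3: 9537²·(1 − 2074/9537)·332.4/2074 = 1.1407159 × 10^7.
Sum = 2.6826159 × 10^7.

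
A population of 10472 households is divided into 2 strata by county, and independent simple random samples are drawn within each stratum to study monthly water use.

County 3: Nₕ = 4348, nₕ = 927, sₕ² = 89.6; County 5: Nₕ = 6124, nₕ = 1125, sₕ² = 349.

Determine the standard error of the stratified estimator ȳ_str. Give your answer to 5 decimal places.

0.31577

Var(ȳ_str) = Σₕ Wₕ²(1 − fₕ)sₕ²/nₕ with Wₕ = Nₕ/N, N = 10472.
County 3: Wₕ = 0.41520244; term = 0.41520244²·(1 − 0.21320147)·89.6/927 = 0.013110269.
County 5: Wₕ = 0.58479756; term = 0.58479756²·(1 − 0.18370346)·349/1125 = 0.086602804.
Sum = 0.099713073.
SE = √(0.099713073) = 0.31577.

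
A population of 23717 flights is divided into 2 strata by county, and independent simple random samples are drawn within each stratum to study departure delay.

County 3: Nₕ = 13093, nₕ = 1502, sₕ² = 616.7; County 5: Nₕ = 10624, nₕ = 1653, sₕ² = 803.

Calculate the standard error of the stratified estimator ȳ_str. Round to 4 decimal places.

Var(ȳ_str) = Σₕ Wₕ²(1 − fₕ)sₕ²/nₕ with Wₕ = Nₕ/N, N = 23717.
County 3: Wₕ = 0.55205127; term = 0.55205127²·(1 − 0.11471779)·616.7/1502 = 0.11077572.
County 5: Wₕ = 0.44794873; term = 0.44794873²·(1 − 0.15559111)·803/1653 = 0.082309906.
Sum = 0.19308563.
SE = √(0.19308563) = 0.4394.

0.4394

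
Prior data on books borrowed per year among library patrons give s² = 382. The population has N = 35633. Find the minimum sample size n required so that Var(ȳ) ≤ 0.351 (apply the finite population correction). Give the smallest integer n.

Without fpc, n₀ = s²/D = 382/0.351 = 1088.3191.
With fpc, (1 − n/N)·s²/n ≤ D requires n ≥ n₀/(1 + n₀/N) = 1088.3191/(1 + 1088.3191/35633) = 1056.0643.
Rounding up, n = 1057.

1057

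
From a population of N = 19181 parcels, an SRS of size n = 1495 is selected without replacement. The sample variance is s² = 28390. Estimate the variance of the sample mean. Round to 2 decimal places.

Under SRS without replacement, Var(ȳ) = (1 − f)·s²/n with f = n/N = 1495/19181 = 0.07794171.
Var(ȳ) = (1 − 0.07794171)·28390/1495 = 0.92205829·18.989967 = 17.509856.

17.51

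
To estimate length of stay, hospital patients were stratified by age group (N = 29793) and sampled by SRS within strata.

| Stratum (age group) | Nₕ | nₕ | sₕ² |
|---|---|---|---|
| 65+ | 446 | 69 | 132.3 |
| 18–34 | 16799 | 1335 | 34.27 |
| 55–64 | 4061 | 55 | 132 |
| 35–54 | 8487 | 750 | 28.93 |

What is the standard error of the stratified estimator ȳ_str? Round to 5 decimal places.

0.23392

Var(ȳ_str) = Σₕ Wₕ²(1 − fₕ)sₕ²/nₕ with Wₕ = Nₕ/N, N = 29793.
65+: Wₕ = 0.01496996; term = 0.01496996²·(1 − 0.15470852)·132.3/69 = 3.6321058 × 10^-4.
18–34: Wₕ = 0.56385728; term = 0.56385728²·(1 − 0.07946902)·34.27/1335 = 0.0075129351.
55–64: Wₕ = 0.13630719; term = 0.13630719²·(1 − 0.01354346)·132/55 = 0.043987239.
35–54: Wₕ = 0.28486557; term = 0.28486557²·(1 − 0.08837045)·28.93/750 = 0.0028535501.
Sum = 0.054716935.
SE = √(0.054716935) = 0.23392.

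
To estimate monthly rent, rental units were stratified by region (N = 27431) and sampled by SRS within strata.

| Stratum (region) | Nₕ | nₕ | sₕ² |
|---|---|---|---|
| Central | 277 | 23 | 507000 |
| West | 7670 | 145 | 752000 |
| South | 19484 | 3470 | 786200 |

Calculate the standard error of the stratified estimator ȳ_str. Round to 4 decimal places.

Var(ȳ_str) = Σₕ Wₕ²(1 − fₕ)sₕ²/nₕ with Wₕ = Nₕ/N, N = 27431.
Central: Wₕ = 0.01009806; term = 0.01009806²·(1 − 0.08303249)·507000/23 = 2.0611535.
West: Wₕ = 0.27961066; term = 0.27961066²·(1 − 0.01890482)·752000/145 = 397.80334.
South: Wₕ = 0.71029128; term = 0.71029128²·(1 − 0.17809485)·786200/3470 = 93.950313.
Sum = 493.81481.
SE = √(493.81481) = 22.2219.

22.2219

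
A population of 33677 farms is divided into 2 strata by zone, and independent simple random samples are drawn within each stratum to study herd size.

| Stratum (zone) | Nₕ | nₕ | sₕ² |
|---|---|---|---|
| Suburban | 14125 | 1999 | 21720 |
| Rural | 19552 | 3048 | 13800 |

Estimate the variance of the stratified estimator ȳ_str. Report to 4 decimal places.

Var(ȳ_str) = Σₕ Wₕ²(1 − fₕ)sₕ²/nₕ with Wₕ = Nₕ/N, N = 33677.
Suburban: Wₕ = 0.41942572; term = 0.41942572²·(1 − 0.14152212)·21720/1999 = 1.6409156.
Rural: Wₕ = 0.58057428; term = 0.58057428²·(1 − 0.15589198)·13800/3048 = 1.2881835.
Sum = 2.9290991.

2.9291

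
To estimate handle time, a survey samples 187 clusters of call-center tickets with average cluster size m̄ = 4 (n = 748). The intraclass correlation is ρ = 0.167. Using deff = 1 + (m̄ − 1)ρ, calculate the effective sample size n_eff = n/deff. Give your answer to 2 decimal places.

498.33

deff = 1 + (4 − 1)·0.167 = 1 + 0.501 = 1.501.
n_eff = 748 / 1.501 = 498.33.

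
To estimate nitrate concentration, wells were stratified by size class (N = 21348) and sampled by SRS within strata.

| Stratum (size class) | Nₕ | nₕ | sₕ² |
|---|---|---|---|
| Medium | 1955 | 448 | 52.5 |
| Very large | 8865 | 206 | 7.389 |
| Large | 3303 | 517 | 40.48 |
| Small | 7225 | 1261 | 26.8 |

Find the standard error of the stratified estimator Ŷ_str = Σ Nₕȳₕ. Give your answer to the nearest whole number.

Var(Ŷ_str) = Σₕ Nₕ²(1 − fₕ)sₕ²/nₕ.
Medium: 1955²·(1 − 448/1955)·52.5/448 = 345256.05.
Very large: 8865²·(1 − 206/8865)·7.389/206 = 2.7533722 × 10^6.
Large: 3303²·(1 − 517/3303)·40.48/517 = 720509.39.
Small: 7225²·(1 − 1261/7225)·26.8/1261 = 915788.52.
Sum = 4.7349262 × 10^6.
SE = √(4.7349262 × 10^6) = 2176.

2176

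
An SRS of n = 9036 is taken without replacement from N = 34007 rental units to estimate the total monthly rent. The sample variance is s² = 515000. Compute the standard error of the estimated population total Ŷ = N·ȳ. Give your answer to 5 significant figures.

220000

Var(Ŷ) = N²·Var(ȳ) = N²·(1 − n/N)·s²/n.
f = 9036/34007 = 0.26571000; Var(ȳ) = 0.73429000·515000/9036 = 41.850304.
Var(Ŷ) = 34007² · 41.850304 = 4.8398874 × 10^10.
SE(Ŷ) = √(4.8398874 × 10^10) = 220000.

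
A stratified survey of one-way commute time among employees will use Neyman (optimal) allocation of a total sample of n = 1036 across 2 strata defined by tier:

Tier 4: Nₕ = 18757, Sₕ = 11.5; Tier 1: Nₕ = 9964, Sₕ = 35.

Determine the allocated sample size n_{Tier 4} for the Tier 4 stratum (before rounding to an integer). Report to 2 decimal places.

395.91

Neyman allocation: nₕ = n·NₕSₕ / Σⱼ NⱼSⱼ.
Σ NⱼSⱼ = 18757·11.5 + 9964·35 = 564445.5.
n_{Tier 4} = 1036·18757·11.5 / 564445.5 = 395.91.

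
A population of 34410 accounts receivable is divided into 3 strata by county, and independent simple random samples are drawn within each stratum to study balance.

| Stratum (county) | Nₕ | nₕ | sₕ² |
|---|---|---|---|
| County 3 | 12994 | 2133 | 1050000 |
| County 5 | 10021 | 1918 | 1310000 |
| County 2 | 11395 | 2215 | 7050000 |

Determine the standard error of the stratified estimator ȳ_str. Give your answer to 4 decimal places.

19.6648

Var(ȳ_str) = Σₕ Wₕ²(1 − fₕ)sₕ²/nₕ with Wₕ = Nₕ/N, N = 34410.
County 3: Wₕ = 0.37762278; term = 0.37762278²·(1 − 0.16415269)·1050000/2133 = 58.67347.
County 5: Wₕ = 0.29122348; term = 0.29122348²·(1 − 0.19139806)·1310000/1918 = 46.839284.
County 2: Wₕ = 0.33115373; term = 0.33115373²·(1 − 0.19438350)·7050000/2215 = 281.19206.
Sum = 386.70481.
SE = √(386.70481) = 19.6648.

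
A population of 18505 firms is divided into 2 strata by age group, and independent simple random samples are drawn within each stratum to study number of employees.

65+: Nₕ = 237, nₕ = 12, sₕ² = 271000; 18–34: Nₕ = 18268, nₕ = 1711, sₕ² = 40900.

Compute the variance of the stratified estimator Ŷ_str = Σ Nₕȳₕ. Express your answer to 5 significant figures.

8.4344 × 10^9

Var(Ŷ_str) = Σₕ Nₕ²(1 − fₕ)sₕ²/nₕ.
65+: 237²·(1 − 12/237)·271000/12 = 1.2042562 × 10^9.
18–34: 18268²·(1 − 1711/18268)·40900/1711 = 7.2301274 × 10^9.
Sum = 8.4343836 × 10^9.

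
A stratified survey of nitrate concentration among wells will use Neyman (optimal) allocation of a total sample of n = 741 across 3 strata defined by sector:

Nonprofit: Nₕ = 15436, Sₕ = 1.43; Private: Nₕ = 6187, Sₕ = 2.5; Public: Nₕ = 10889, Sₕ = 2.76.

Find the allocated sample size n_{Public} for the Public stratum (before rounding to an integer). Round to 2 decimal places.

Neyman allocation: nₕ = n·NₕSₕ / Σⱼ NⱼSⱼ.
Σ NⱼSⱼ = 15436·1.43 + 6187·2.5 + 10889·2.76 = 67594.62.
n_{Public} = 741·10889·2.76 / 67594.62 = 329.46.

329.46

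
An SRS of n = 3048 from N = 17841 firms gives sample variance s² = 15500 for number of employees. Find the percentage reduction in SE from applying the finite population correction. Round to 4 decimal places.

8.9419

f = n/N = 3048/17841 = 0.17084244.
SE_no-fpc = √(s²/n) = 2.2550614; SE_fpc = √((1−f)s²/n) = 2.0534158.
Ratio = √(1−f) = 0.91058089. Reduction = 100·(1 − 0.91058089) = 8.9419%.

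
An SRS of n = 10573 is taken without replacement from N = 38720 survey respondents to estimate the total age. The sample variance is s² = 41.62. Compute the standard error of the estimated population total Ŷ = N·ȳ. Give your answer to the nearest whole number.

Var(Ŷ) = N²·Var(ȳ) = N²·(1 − n/N)·s²/n.
f = 10573/38720 = 0.27306302; Var(ȳ) = 0.72693698·41.62/10573 = 0.0028615452.
Var(Ŷ) = 38720² · 0.0028615452 = 4.2901384 × 10^6.
SE(Ŷ) = √(4.2901384 × 10^6) = 2071.

2071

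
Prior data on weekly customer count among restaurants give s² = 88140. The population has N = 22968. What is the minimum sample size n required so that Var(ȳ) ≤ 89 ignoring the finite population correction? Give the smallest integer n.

991

Without fpc, n₀ = s²/D = 88140/89 = 990.3371.
Rounding up, n = 991.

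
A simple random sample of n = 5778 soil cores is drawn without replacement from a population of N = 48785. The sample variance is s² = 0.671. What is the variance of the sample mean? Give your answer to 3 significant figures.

Under SRS without replacement, Var(ȳ) = (1 − f)·s²/n with f = n/N = 5778/48785 = 0.11843804.
Var(ȳ) = (1 − 0.11843804)·0.671/5778 = 0.88156196·1.1613015 × 10^-4 = 1.0237592 × 10^-4.

1.02 × 10^-4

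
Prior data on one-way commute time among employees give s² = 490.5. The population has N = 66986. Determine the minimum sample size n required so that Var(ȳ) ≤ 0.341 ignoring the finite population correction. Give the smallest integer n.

1439

Without fpc, n₀ = s²/D = 490.5/0.341 = 1438.4164.
Rounding up, n = 1439.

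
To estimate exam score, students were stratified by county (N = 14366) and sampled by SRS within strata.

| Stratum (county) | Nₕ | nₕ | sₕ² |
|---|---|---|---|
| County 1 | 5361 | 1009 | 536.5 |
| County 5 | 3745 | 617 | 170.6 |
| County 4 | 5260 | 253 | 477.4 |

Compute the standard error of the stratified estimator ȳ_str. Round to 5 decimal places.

Var(ȳ_str) = Σₕ Wₕ²(1 − fₕ)sₕ²/nₕ with Wₕ = Nₕ/N, N = 14366.
County 1: Wₕ = 0.37317277; term = 0.37317277²·(1 − 0.18821115)·536.5/1009 = 0.060109281.
County 5: Wₕ = 0.26068495; term = 0.26068495²·(1 − 0.16475300)·170.6/617 = 0.015694255.
County 4: Wₕ = 0.36614228; term = 0.36614228²·(1 − 0.04809886)·477.4/253 = 0.24079835.
Sum = 0.31660189.
SE = √(0.31660189) = 0.56267.

0.56267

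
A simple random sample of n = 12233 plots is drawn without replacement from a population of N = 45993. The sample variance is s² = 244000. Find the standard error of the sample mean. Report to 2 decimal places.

Under SRS without replacement, Var(ȳ) = (1 − f)·s²/n with f = n/N = 12233/45993 = 0.26597526.
Var(ȳ) = (1 − 0.26597526)·244000/12233 = 0.73402474·19.946048 = 14.640892.
SE(ȳ) = √(14.640892) = 3.83.

3.83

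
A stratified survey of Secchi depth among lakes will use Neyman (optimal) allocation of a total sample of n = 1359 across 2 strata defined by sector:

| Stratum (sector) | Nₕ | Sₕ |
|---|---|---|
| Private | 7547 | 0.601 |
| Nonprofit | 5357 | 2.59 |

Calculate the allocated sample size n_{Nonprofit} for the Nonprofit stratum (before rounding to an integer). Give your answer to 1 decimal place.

Neyman allocation: nₕ = n·NₕSₕ / Σⱼ NⱼSⱼ.
Σ NⱼSⱼ = 7547·0.601 + 5357·2.59 = 18410.377.
n_{Nonprofit} = 1359·5357·2.59 / 18410.377 = 1024.2.

1024.2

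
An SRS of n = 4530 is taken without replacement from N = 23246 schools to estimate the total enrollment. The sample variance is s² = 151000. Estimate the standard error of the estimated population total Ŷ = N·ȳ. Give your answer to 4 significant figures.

120400

Var(Ŷ) = N²·Var(ȳ) = N²·(1 − n/N)·s²/n.
f = 4530/23246 = 0.19487224; Var(ȳ) = 0.80512776·151000/4530 = 26.837592.
Var(Ŷ) = 23246² · 26.837592 = 1.4502404 × 10^10.
SE(Ŷ) = √(1.4502404 × 10^10) = 120400.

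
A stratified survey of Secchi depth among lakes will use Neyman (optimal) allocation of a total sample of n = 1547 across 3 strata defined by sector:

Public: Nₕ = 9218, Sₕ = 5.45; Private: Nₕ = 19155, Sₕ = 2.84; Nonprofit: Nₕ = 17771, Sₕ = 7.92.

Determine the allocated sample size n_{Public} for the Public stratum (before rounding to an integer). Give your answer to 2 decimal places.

Neyman allocation: nₕ = n·NₕSₕ / Σⱼ NⱼSⱼ.
Σ NⱼSⱼ = 9218·5.45 + 19155·2.84 + 17771·7.92 = 245384.62.
n_{Public} = 1547·9218·5.45 / 245384.62 = 316.72.

316.72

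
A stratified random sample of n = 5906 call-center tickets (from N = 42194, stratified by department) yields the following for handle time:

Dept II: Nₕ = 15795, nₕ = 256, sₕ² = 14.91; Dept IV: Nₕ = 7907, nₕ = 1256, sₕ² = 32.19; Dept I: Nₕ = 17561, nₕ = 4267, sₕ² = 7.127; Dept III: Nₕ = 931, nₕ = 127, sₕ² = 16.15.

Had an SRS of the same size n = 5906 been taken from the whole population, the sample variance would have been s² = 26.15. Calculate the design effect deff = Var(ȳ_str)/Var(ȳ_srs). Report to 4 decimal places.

Var(ȳ_str) = Σ Wₕ²(1−fₕ)sₕ²/nₕ with Wₕ = Nₕ/42194:
  Dept II: (15795/42194)²·(1−256/15795)·14.91/256 = 0.0080293239
  Dept IV: (7907/42194)²·(1−1256/7907)·32.19/1256 = 7.5705708 × 10^-4
  Dept I: (17561/42194)²·(1−4267/17561)·7.127/4267 = 2.1902195 × 10^-4
  Dept III: (931/42194)²·(1−127/931)·16.15/127 = 5.3465439 × 10^-5
  → Var(ȳ_str) = 0.0090588684.
Var(ȳ_srs) = (1 − 5906/42194)·26.15/5906 = 0.0038079443.
deff = 0.0090588684 / 0.0038079443 = 2.3789.

2.3789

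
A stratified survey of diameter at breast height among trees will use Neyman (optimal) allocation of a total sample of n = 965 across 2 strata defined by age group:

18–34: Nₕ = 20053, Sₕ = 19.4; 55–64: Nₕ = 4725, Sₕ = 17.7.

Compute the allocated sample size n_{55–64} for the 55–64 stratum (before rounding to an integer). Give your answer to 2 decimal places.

Neyman allocation: nₕ = n·NₕSₕ / Σⱼ NⱼSⱼ.
Σ NⱼSⱼ = 20053·19.4 + 4725·17.7 = 472660.7.
n_{55–64} = 965·4725·17.7 / 472660.7 = 170.75.

170.75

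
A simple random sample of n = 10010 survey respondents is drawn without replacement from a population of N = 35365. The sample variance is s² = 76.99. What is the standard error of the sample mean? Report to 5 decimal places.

0.07426

Under SRS without replacement, Var(ȳ) = (1 − f)·s²/n with f = n/N = 10010/35365 = 0.28304821.
Var(ȳ) = (1 − 0.28304821)·76.99/10010 = 0.71695179·0.0076913087 = 0.0055142975.
SE(ȳ) = √(0.0055142975) = 0.07426.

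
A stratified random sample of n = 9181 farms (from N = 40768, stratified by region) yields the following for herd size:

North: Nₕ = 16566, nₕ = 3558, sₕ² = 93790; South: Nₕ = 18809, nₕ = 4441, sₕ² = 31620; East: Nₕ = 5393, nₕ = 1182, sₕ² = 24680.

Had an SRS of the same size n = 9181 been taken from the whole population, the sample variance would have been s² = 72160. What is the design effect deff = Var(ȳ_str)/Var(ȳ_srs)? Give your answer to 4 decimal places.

Var(ȳ_str) = Σ Wₕ²(1−fₕ)sₕ²/nₕ with Wₕ = Nₕ/40768:
  North: (16566/40768)²·(1−3558/16566)·93790/3558 = 3.4177474
  South: (18809/40768)²·(1−4441/18809)·31620/4441 = 1.1577221
  East: (5393/40768)²·(1−1182/5393)·24680/1182 = 0.28530181
  → Var(ȳ_str) = 4.8607713.
Var(ȳ_srs) = (1 − 9181/40768)·72160/9181 = 6.0896946.
deff = 4.8607713 / 6.0896946 = 0.7982.

0.7982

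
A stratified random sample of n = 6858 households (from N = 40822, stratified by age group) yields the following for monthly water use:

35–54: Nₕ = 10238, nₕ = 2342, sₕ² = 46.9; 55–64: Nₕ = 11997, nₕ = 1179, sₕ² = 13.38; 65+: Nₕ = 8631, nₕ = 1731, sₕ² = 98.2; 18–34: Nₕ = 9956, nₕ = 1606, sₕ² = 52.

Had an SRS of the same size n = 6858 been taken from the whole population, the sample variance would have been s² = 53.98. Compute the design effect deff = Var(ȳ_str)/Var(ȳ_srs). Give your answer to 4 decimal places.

Var(ȳ_str) = Σ Wₕ²(1−fₕ)sₕ²/nₕ with Wₕ = Nₕ/40822:
  35–54: (10238/40822)²·(1−2342/10238)·46.9/2342 = 9.7144823 × 10^-4
  55–64: (11997/40822)²·(1−1179/11997)·13.38/1179 = 8.8383946 × 10^-4
  65+: (8631/40822)²·(1−1731/8631)·98.2/1731 = 0.0020273843
  18–34: (9956/40822)²·(1−1606/9956)·52/1606 = 0.0016152532
  → Var(ȳ_str) = 0.0054979252.
Var(ȳ_srs) = (1 − 6858/40822)·53.98/6858 = 0.0065487732.
deff = 0.0054979252 / 0.0065487732 = 0.8395.

0.8395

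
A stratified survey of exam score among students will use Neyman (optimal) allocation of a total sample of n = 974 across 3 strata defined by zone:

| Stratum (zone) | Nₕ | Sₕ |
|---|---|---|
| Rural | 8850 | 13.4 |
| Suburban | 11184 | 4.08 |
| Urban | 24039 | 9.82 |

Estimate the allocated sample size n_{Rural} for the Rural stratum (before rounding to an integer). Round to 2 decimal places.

288.56

Neyman allocation: nₕ = n·NₕSₕ / Σⱼ NⱼSⱼ.
Σ NⱼSⱼ = 8850·13.4 + 11184·4.08 + 24039·9.82 = 400283.7.
n_{Rural} = 974·8850·13.4 / 400283.7 = 288.56.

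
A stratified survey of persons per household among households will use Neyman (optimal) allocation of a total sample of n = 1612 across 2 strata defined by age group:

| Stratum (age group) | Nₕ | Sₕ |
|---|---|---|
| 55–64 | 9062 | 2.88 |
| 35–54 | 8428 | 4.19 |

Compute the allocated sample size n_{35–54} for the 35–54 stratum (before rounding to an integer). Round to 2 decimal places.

Neyman allocation: nₕ = n·NₕSₕ / Σⱼ NⱼSⱼ.
Σ NⱼSⱼ = 9062·2.88 + 8428·4.19 = 61411.88.
n_{35–54} = 1612·8428·4.19 / 61411.88 = 926.94.

926.94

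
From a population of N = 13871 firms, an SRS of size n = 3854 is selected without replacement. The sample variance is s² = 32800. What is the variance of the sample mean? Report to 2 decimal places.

6.15

Under SRS without replacement, Var(ȳ) = (1 − f)·s²/n with f = n/N = 3854/13871 = 0.27784587.
Var(ȳ) = (1 − 0.27784587)·32800/3854 = 0.72215413·8.5106383 = 6.1459926.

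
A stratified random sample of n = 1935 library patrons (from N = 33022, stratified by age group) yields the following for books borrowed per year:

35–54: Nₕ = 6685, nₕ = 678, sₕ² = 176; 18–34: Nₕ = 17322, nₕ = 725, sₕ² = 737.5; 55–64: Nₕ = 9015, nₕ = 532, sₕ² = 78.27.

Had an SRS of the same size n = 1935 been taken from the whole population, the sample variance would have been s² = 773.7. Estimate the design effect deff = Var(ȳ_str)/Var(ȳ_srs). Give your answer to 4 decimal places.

0.7653

Var(ȳ_str) = Σ Wₕ²(1−fₕ)sₕ²/nₕ with Wₕ = Nₕ/33022:
  35–54: (6685/33022)²·(1−678/6685)·176/678 = 0.0095595021
  18–34: (17322/33022)²·(1−725/17322)·737.5/725 = 0.26819143
  55–64: (9015/33022)²·(1−532/9015)·78.27/532 = 0.01031792
  → Var(ȳ_str) = 0.28806885.
Var(ȳ_srs) = (1 − 1935/33022)·773.7/1935 = 0.37641513.
deff = 0.28806885 / 0.37641513 = 0.7653.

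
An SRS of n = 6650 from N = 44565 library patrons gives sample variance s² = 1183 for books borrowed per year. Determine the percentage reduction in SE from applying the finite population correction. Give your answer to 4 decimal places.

7.7623

f = n/N = 6650/44565 = 0.14922024.
SE_no-fpc = √(s²/n) = 0.42177569; SE_fpc = √((1−f)s²/n) = 0.3890363.
Ratio = √(1−f) = 0.92237723. Reduction = 100·(1 − 0.92237723) = 7.7623%.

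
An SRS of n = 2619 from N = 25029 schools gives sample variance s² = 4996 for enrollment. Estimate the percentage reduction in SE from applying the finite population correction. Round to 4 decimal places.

f = n/N = 2619/25029 = 0.10463862.
SE_no-fpc = √(s²/n) = 1.3811583; SE_fpc = √((1−f)s²/n) = 1.3069009.
Ratio = √(1−f) = 0.94623537. Reduction = 100·(1 − 0.94623537) = 5.3765%.

5.3765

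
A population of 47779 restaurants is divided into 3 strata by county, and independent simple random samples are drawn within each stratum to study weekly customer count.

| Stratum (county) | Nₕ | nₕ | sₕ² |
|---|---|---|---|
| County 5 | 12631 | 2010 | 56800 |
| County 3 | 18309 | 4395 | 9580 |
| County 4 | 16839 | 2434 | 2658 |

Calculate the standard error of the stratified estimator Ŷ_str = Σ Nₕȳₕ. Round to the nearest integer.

Var(Ŷ_str) = Σₕ Nₕ²(1 − fₕ)sₕ²/nₕ.
County 5: 12631²·(1 − 2010/12631)·56800/2010 = 3.7910143 × 10^9.
County 3: 18309²·(1 − 4395/18309)·9580/4395 = 5.5529435 × 10^8.
County 4: 16839²·(1 − 2434/16839)·2658/2434 = 2.6488902 × 10^8.
Sum = 4.6111977 × 10^9.
SE = √(4.6111977 × 10^9) = 67906.

67906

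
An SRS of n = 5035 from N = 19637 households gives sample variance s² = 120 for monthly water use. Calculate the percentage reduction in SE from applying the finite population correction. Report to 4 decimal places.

f = n/N = 5035/19637 = 0.25640373.
SE_no-fpc = √(s²/n) = 0.15437995; SE_fpc = √((1−f)s²/n) = 0.13312496.
Ratio = √(1−f) = 0.86232028. Reduction = 100·(1 − 0.86232028) = 13.7680%.

13.7680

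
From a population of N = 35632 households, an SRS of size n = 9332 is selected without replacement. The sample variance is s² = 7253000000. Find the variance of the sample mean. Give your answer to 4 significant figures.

573700

Under SRS without replacement, Var(ȳ) = (1 − f)·s²/n with f = n/N = 9332/35632 = 0.26189942.
Var(ȳ) = (1 − 0.26189942)·7253000000/9332 = 0.73810058·777218.17 = 573665.19.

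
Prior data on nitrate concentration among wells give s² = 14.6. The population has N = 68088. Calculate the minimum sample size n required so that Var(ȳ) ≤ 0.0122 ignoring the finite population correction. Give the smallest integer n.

Without fpc, n₀ = s²/D = 14.6/0.0122 = 1196.7213.
Rounding up, n = 1197.

1197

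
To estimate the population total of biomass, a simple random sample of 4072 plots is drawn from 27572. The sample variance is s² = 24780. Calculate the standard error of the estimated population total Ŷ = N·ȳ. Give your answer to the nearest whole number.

Var(Ŷ) = N²·Var(ȳ) = N²·(1 − n/N)·s²/n.
f = 4072/27572 = 0.14768606; Var(ȳ) = 0.85231394·24780/4072 = 5.1867238.
Var(Ŷ) = 27572² · 5.1867238 = 3.9430262 × 10^9.
SE(Ŷ) = √(3.9430262 × 10^9) = 62794.

62794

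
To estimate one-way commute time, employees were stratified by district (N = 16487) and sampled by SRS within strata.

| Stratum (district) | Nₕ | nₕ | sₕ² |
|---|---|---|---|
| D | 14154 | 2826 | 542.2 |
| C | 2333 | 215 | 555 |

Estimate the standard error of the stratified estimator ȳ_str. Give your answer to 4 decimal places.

Var(ȳ_str) = Σₕ Wₕ²(1 − fₕ)sₕ²/nₕ with Wₕ = Nₕ/N, N = 16487.
D: Wₕ = 0.85849457; term = 0.85849457²·(1 − 0.19966087)·542.2/2826 = 0.11317135.
C: Wₕ = 0.14150543; term = 0.14150543²·(1 − 0.09215602)·555/215 = 0.046925828.
Sum = 0.16009718.
SE = √(0.16009718) = 0.4001.

0.4001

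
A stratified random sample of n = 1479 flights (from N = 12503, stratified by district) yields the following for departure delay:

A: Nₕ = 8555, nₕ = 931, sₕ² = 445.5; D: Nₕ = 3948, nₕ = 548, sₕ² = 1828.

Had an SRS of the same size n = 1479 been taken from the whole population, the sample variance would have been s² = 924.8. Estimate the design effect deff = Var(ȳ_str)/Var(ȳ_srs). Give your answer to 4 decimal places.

Var(ȳ_str) = Σ Wₕ²(1−fₕ)sₕ²/nₕ with Wₕ = Nₕ/12503:
  A: (8555/12503)²·(1−931/8555)·445.5/931 = 0.19965145
  D: (3948/12503)²·(1−548/3948)·1828/548 = 0.28643312
  → Var(ȳ_str) = 0.48608457.
Var(ȳ_srs) = (1 − 1479/12503)·924.8/1479 = 0.55132111.
deff = 0.48608457 / 0.55132111 = 0.8817.

0.8817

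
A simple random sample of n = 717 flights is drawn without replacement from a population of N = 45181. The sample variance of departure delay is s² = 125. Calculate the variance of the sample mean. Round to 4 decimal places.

0.1716

Under SRS without replacement, Var(ȳ) = (1 − f)·s²/n with f = n/N = 717/45181 = 0.01586950.
Var(ȳ) = (1 − 0.01586950)·125/717 = 0.98413050·0.17433752 = 0.17157087.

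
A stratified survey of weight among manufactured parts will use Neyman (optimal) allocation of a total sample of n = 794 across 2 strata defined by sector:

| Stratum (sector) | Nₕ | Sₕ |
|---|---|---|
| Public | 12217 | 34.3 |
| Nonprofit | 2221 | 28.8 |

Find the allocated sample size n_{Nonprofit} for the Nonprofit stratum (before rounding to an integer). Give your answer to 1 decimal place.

105.1

Neyman allocation: nₕ = n·NₕSₕ / Σⱼ NⱼSⱼ.
Σ NⱼSⱼ = 12217·34.3 + 2221·28.8 = 483007.9.
n_{Nonprofit} = 794·2221·28.8 / 483007.9 = 105.1.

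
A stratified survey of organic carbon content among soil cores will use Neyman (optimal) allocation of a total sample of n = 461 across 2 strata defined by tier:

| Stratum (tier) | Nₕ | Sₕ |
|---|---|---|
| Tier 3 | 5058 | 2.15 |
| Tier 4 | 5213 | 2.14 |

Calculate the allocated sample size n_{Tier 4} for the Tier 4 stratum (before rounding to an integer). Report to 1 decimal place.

Neyman allocation: nₕ = n·NₕSₕ / Σⱼ NⱼSⱼ.
Σ NⱼSⱼ = 5058·2.15 + 5213·2.14 = 22030.52.
n_{Tier 4} = 461·5213·2.14 / 22030.52 = 233.4.

233.4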